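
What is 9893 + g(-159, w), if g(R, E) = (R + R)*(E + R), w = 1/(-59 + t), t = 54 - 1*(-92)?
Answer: 1753089/29 ≈ 60451.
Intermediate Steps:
t = 146 (t = 54 + 92 = 146)
w = 1/87 (w = 1/(-59 + 146) = 1/87 ≈ 0.011494)
g(R, E) = 2*R*(E + R) (g(R, E) = (2*R)*(E + R) = 2*R*(E + R))
9893 + g(-159, w) = 9893 + 2*(-159)*(1/87 - 159) = 9893 + 2*(-159)*(-13832/87) = 9893 + 1466192/29 = 1753089/29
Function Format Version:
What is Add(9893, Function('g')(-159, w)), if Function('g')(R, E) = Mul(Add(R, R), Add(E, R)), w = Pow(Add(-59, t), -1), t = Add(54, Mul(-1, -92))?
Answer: Rational(1753089, 29) ≈ 60451.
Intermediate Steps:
t = 146 (t = Add(54, 92) = 146)
w = Rational(1, 87) (w = Pow(Add(-59, 146), -1) = Pow(87, -1) = Rational(1, 87) ≈ 0.011494)
Function('g')(R, E) = Mul(2, R, Add(E, R)) (Function('g')(R, E) = Mul(Mul(2, R), Add(E, R)) = Mul(2, R, Add(E, R)))
Add(9893, Function('g')(-159, w)) = Add(9893, Mul(2, -159, Add(Rational(1, 87), -159))) = Add(9893, Mul(2, -159, Rational(-13832, 87))) = Add(9893, Rational(1466192, 29)) = Rational(1753089, 29)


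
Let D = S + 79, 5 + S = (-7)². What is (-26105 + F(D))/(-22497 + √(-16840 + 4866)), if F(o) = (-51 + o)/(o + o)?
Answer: 24078381621/20751206303 + 1070293*I*√11974/20751206303 ≈ 1.1603 + 0.0056439*I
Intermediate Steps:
S = 44 (S = -5 + (-7)² = -5 + 49 = 44)
D = 123 (D = 44 + 79 = 123)
F(o) = (-51 + o)/(2*o) (F(o) = (-51 + o)/((2*o)) = (-51 + o)*(1/(2*o)) = (-51 + o)/(2*o))
(-26105 + F(D))/(-22497 + √(-16840 + 4866)) = (-26105 + (½)*(-51 + 123)/123)/(-22497 + √(-16840 + 4866)) = (-26105 + (½)*(1/123)*72)/(-22497 + √(-11974)) = (-26105 + 12/41)/(-22497 + I*√11974) = -1070293/(41*(-22497 + I*√11974))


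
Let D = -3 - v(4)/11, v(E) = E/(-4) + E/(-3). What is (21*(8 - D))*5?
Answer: 12460/11 ≈ 1132.7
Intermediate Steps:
v(E) = -7*E/12 (v(E) = E*(-1/4) + E*(-1/3) = -E/4 - E/3 = -7*E/12)
D = -92/33 (D = -3 - (-7/12*4)/11 = -3 - (-7)/(3*11) = -3 - 1*(-7/33) = -3 + 7/33 = -92/33 ≈ -2.7879)
(21*(8 - D))*5 = (21*(8 - 1*(-92/33)))*5 = (21*(8 + 92/33))*5 = (21*(356/33))*5 = (2492/11)*5 = 12460/11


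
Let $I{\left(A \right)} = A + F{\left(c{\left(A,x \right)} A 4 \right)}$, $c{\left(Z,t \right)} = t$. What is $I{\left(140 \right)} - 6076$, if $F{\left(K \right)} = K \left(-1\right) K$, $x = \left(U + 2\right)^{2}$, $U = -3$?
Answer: $-319536$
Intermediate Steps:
$x = 1$ ($x = \left(-3 + 2\right)^{2} = \left(-1\right)^{2} = 1$)
$F{\left(K \right)} = - K^{2}$ ($F{\left(K \right)} = - K K = - K^{2}$)
$I{\left(A \right)} = A - 16 A^{2}$ ($I{\left(A \right)} = A - \left(1 A 4\right)^{2} = A - \left(A 4\right)^{2} = A - \left(4 A\right)^{2} = A - 16 A^{2}$)
$I{\left(140 \right)} - 6076 = 140 \left(1 - 2240\right) - 6076 = 140 \left(-2239\right) - 6076 = -313460 - 6076 = -319536$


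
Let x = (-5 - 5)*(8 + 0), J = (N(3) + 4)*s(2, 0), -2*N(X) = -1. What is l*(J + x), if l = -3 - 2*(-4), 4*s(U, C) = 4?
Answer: -755/2 ≈ -377.50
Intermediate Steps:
s(U, C) = 1 (s(U, C) = (¼)*4 = 1)
N(X) = ½ (N(X) = -½*(-1) = ½)
l = 5 (l = -3 + 8 = 5)
J = 9/2 (J = (½ + 4)*1 = (9/2)*1 = 9/2 ≈ 4.5000)
x = -80 (x = -10*8 = -80)
l*(J + x) = 5*(9/2 - 80) = 5*(-151/2) = -755/2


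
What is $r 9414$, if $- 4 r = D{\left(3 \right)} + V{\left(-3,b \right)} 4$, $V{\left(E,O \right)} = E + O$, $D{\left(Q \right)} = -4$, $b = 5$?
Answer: $-9414$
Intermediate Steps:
$r = -1$ ($r = - \frac{-4 + \left(-3 + 5\right) 4}{4} = - \frac{-4 + 2 \cdot 4}{4} = - \frac{-4 + 8}{4} = \left(- \frac{1}{4}\right) 4 = -1$)
$r 9414 = \left(-1\right) 9414 = -9414$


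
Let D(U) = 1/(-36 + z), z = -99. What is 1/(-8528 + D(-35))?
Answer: -135/1151281 ≈ -0.00011726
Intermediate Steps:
D(U) = -1/135 (D(U) = 1/(-36 - 99) = 1/(-135) = -1/135)
1/(-8528 + D(-35)) = 1/(-8528 - 1/135) = 1/(-1151281/135) = -135/1151281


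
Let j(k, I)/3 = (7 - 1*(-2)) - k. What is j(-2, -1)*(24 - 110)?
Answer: -2838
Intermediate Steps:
j(k, I) = 27 - 3*k (j(k, I) = 3*((7 - 1*(-2)) - k) = 3*((7 + 2) - k) = 3*(9 - k) = 27 - 3*k)
j(-2, -1)*(24 - 110) = (27 - 3*(-2))*(24 - 110) = (27 + 6)*(-86) = 33*(-86) = -2838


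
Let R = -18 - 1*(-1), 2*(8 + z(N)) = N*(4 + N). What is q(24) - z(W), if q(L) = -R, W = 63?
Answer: -4171/2 ≈ -2085.5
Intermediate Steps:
z(N) = -8 + N*(4 + N)/2 (z(N) = -8 + (N*(4 + N))/2 = -8 + N*(4 + N)/2)
R = -17 (R = -18 + 1 = -17)
q(L) = 17 (q(L) = -1*(-17) = 17)
q(24) - z(W) = 17 - (-8 + (½)*63² + 2*63) = 17 - (-8 + (½)*3969 + 126) = 17 - (-8 + 3969/2 + 126) = 17 - 1*4205/2 = 17 - 4205/2 = -4171/2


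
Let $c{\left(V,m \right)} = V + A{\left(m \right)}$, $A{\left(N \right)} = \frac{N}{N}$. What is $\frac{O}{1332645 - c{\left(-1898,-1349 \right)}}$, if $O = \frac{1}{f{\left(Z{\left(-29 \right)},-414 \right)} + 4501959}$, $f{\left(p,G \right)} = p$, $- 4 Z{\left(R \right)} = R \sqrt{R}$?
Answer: $\frac{3274152}{19671279951696535385} - \frac{58 i \sqrt{29}}{216384079468661889235} \approx 1.6644 \cdot 10^{-13} - 1.4435 \cdot 10^{-18} i$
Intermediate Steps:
$A{\left(N \right)} = 1$
$Z{\left(R \right)} = - \frac{R^{\frac{3}{2}}}{4}$ ($Z{\left(R \right)} = - \frac{R \sqrt{R}}{4} = - \frac{R^{\frac{3}{2}}}{4}$)
$c{\left(V,m \right)} = 1 + V$ ($c{\left(V,m \right)} = V + 1 = 1 + V$)
$O = \frac{1}{4501959 + \frac{29 i \sqrt{29}}{4}}$ ($O = \frac{1}{- \frac{\left(-29\right)^{\frac{3}{2}}}{4} + 4501959} = \frac{1}{- \frac{\left(-29\right) i \sqrt{29}}{4} + 4501959} = \frac{1}{\frac{29 i \sqrt{29}}{4} + 4501959} = \frac{1}{4501959 + \frac{29 i \sqrt{29}}{4}} \approx 2.2213 \cdot 10^{-7} - 2.0 \cdot 10^{-12} i$)
$\frac{O}{1332645 - c{\left(-1898,-1349 \right)}} = \frac{\frac{72031344}{324282157427285} - \frac{116 i \sqrt{29}}{324282157427285}}{1332645 - \left(1 - 1898\right)} = \frac{\frac{72031344}{324282157427285} - \frac{116 i \sqrt{29}}{324282157427285}}{1332645 - -1897} = \frac{\frac{72031344}{324282157427285} - \frac{116 i \sqrt{29}}{324282157427285}}{1332645 + 1897} = \frac{\frac{72031344}{324282157427285} - \frac{116 i \sqrt{29}}{324282157427285}}{1334542} = \left(\frac{72031344}{324282157427285} - \frac{116 i \sqrt{29}}{324282157427285}\right) \frac{1}{1334542} = \frac{3274152}{19671279951696535385} - \frac{58 i \sqrt{29}}{216384079468661889235}$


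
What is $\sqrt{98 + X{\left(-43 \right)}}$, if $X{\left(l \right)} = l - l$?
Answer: $7 \sqrt{2} \approx 9.8995$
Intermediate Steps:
$X{\left(l \right)} = 0$
$\sqrt{98 + X{\left(-43 \right)}} = \sqrt{98 + 0} = \sqrt{98} = 7 \sqrt{2}$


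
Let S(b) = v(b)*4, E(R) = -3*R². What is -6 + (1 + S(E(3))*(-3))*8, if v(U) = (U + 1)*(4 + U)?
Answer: -57406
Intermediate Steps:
v(U) = (1 + U)*(4 + U)
S(b) = 16 + 4*b² + 20*b (S(b) = (4 + b² + 5*b)*4 = 16 + 4*b² + 20*b)
-6 + (1 + S(E(3))*(-3))*8 = -6 + (1 + (16 + 4*(-3*3²)² + 20*(-3*3²))*(-3))*8 = -6 + (1 + (16 + 4*(-3*9)² + 20*(-3*9))*(-3))*8 = -6 + (1 + (16 + 4*(-27)² + 20*(-27))*(-3))*8 = -6 + (1 + (16 + 4*729 - 540)*(-3))*8 = -6 + (1 + (16 + 2916 - 540)*(-3))*8 = -6 + (1 + 2392*(-3))*8 = -6 + (1 - 7176)*8 = -6 - 7175*8 = -6 - 57400 = -57406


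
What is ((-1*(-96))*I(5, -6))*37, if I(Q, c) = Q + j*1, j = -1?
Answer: 14208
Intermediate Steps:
I(Q, c) = -1 + Q (I(Q, c) = Q - 1*1 = Q - 1 = -1 + Q)
((-1*(-96))*I(5, -6))*37 = ((-1*(-96))*(-1 + 5))*37 = (96*4)*37 = 384*37 = 14208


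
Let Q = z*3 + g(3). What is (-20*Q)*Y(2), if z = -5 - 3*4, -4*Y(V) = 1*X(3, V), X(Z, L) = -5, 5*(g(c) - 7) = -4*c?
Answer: 1160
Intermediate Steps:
g(c) = 7 - 4*c/5 (g(c) = 7 + (-4*c)/5 = 7 - 4*c/5)
Y(V) = 5/4 (Y(V) = -(-5)/4 = -1/4*(-5) = 5/4)
z = -17 (z = -5 - 12 = -17)
Q = -232/5 (Q = -17*3 + (7 - 4/5*3) = -51 + (7 - 12/5) = -51 + 23/5 = -232/5 ≈ -46.400)
(-20*Q)*Y(2) = -20*(-232/5)*(5/4) = 928*(5/4) = 1160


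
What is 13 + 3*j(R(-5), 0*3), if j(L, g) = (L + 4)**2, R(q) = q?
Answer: 16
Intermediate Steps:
j(L, g) = (4 + L)**2
13 + 3*j(R(-5), 0*3) = 13 + 3*(4 - 5)**2 = 13 + 3*(-1)**2 = 13 + 3*1 = 13 + 3 = 16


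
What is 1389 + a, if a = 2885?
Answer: 4274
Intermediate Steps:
1389 + a = 1389 + 2885 = 4274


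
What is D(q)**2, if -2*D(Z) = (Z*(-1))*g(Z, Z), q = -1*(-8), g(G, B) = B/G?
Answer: 16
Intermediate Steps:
q = 8
D(Z) = Z/2 (D(Z) = -Z*(-1)*Z/Z/2 = -(-Z)/2 = -(-1)*Z/2 = Z/2)
D(q)**2 = ((1/2)*8)**2 = 4**2 = 16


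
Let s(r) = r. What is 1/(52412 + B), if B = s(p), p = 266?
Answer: 1/52678 ≈ 1.8983e-5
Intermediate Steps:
B = 266
1/(52412 + B) = 1/(52412 + 266) = 1/52678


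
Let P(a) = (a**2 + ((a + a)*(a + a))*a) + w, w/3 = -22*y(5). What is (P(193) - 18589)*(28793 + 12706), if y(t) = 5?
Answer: 1194115382442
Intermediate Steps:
w = -330 (w = 3*(-22*5) = 3*(-110) = -330)
P(a) = -330 + a**2 + 4*a**3 (P(a) = (a**2 + ((a + a)*(a + a))*a) - 330 = (a**2 + ((2*a)*(2*a))*a) - 330 = (a**2 + (4*a**2)*a) - 330 = (a**2 + 4*a**3) - 330 = -330 + a**2 + 4*a**3)
(P(193) - 18589)*(28793 + 12706) = ((-330 + 193**2 + 4*193**3) - 18589)*(28793 + 12706) = ((-330 + 37249 + 4*7189057) - 18589)*41499 = ((-330 + 37249 + 28756228) - 18589)*41499 = (28793147 - 18589)*41499 = 28774558*41499 = 1194115382442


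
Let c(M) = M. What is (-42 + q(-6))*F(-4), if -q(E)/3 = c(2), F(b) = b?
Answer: 192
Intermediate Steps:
q(E) = -6 (q(E) = -3*2 = -6)
(-42 + q(-6))*F(-4) = (-42 - 6)*(-4) = -48*(-4) = 192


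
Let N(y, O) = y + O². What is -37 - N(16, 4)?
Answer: -69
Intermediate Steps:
-37 - N(16, 4) = -37 - (16 + 4²) = -37 - (16 + 16) = -37 - 1*32 = -37 - 32 = -69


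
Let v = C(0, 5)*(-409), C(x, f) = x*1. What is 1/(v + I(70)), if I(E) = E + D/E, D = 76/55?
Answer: 1925/134788 ≈ 0.014282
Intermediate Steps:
D = 76/55 (D = 76*(1/55) = 76/55 ≈ 1.3818)
C(x, f) = x
I(E) = E + 76/(55*E)
v = 0 (v = 0*(-409) = 0)
1/(v + I(70)) = 1/(0 + (70 + (76/55)/70)) = 1/(0 + (70 + (76/55)*(1/70))) = 1/(0 + (70 + 38/1925)) = 1/(0 + 134788/1925) = 1/(134788/1925) = 1925/134788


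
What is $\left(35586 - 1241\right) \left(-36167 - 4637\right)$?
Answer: $-1401413380$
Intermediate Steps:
$\left(35586 - 1241\right) \left(-36167 - 4637\right) = 34345 \left(-40804\right) = -1401413380$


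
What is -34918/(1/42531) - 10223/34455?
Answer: -51169032925613/34455 ≈ -1.4851e+9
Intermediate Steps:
-34918/(1/42531) - 10223/34455 = -34918/1/42531 - 10223*1/34455 = -34918*42531 - 10223/34455 = -1485097458 - 10223/34455 = -51169032925613/34455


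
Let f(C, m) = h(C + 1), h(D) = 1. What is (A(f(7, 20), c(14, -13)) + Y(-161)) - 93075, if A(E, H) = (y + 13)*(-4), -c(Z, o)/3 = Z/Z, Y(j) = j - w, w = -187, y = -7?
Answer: -93073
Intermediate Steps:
Y(j) = 187 + j (Y(j) = j - 1*(-187) = j + 187 = 187 + j)
f(C, m) = 1
c(Z, o) = -3 (c(Z, o) = -3*Z/Z = -3*1 = -3)
A(E, H) = -24 (A(E, H) = (-7 + 13)*(-4) = 6*(-4) = -24)
(A(f(7, 20), c(14, -13)) + Y(-161)) - 93075 = (-24 + (187 - 161)) - 93075 = (-24 + 26) - 93075 = 2 - 93075 = -93073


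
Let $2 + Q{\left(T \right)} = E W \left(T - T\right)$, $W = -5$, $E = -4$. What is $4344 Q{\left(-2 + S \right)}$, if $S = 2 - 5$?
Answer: $-8688$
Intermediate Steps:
$S = -3$
$Q{\left(T \right)} = -2$ ($Q{\left(T \right)} = -2 + \left(-4\right) \left(-5\right) \left(T - T\right) = -2 + 20 \cdot 0 = -2 + 0 = -2$)
$4344 Q{\left(-2 + S \right)} = 4344 \left(-2\right) = -8688$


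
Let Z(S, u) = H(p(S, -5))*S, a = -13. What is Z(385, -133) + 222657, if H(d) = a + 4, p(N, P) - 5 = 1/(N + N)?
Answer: 219192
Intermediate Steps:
p(N, P) = 5 + 1/(2*N) (p(N, P) = 5 + 1/(N + N) = 5 + 1/(2*N))
H(d) = -9 (H(d) = -13 + 4 = -9)
Z(S, u) = -9*S
Z(385, -133) + 222657 = -9*385 + 222657 = -3465 + 222657 = 219192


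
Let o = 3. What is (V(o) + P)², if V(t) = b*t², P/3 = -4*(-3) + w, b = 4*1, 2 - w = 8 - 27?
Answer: 18225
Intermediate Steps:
w = 21 (w = 2 - (8 - 27) = 2 - 1*(-19) = 2 + 19 = 21)
b = 4
P = 99 (P = 3*(-4*(-3) + 21) = 3*(12 + 21) = 3*33 = 99)
V(t) = 4*t²
(V(o) + P)² = (4*3² + 99)² = (4*9 + 99)² = (36 + 99)² = 135² = 18225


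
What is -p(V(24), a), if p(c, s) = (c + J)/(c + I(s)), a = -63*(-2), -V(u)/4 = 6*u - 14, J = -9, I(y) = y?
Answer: -529/394 ≈ -1.3426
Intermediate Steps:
V(u) = 56 - 24*u (V(u) = -4*(6*u - 14) = -4*(-14 + 6*u) = 56 - 24*u)
a = 126
p(c, s) = (-9 + c)/(c + s) (p(c, s) = (c - 9)/(c + s) = (-9 + c)/(c + s))
-p(V(24), a) = -(-9 + (56 - 24*24))/((56 - 24*24) + 126) = -(-9 + (56 - 576))/((56 - 576) + 126) = -(-9 - 520)/(-520 + 126) = -(-529)/(-394) = -(-1)*(-529)/394 = -1*529/394 = -529/394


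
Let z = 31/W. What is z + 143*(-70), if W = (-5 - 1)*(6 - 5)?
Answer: -60091/6 ≈ -10015.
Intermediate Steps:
W = -6 (W = -6*1 = -6)
z = -31/6 (z = 31/(-6) = 31*(-⅙) = -31/6 ≈ -5.1667)
z + 143*(-70) = -31/6 + 143*(-70) = -31/6 - 10010 = -60091/6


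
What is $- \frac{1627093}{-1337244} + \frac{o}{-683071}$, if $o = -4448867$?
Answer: $\frac{150226398833}{19434736092} \approx 7.7298$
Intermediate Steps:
$- \frac{1627093}{-1337244} + \frac{o}{-683071} = - \frac{1627093}{-1337244} - \frac{4448867}{-683071} = \left(-1627093\right) \left(- \frac{1}{1337244}\right) - - \frac{4448867}{683071} = \frac{34619}{28452} + \frac{4448867}{683071} = \frac{150226398833}{19434736092}$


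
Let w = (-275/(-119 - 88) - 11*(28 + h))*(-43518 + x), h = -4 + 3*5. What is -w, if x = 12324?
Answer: -306838048/23 ≈ -1.3341e+7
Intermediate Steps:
h = 11 (h = -4 + 15 = 11)
w = 306838048/23 (w = (-275/(-119 - 88) - 11*(28 + 11))*(-43518 + 12324) = (-275/(-207) - 11*39)*(-31194) = (-275*(-1/207) - 429)*(-31194) = (275/207 - 429)*(-31194) = -88528/207*(-31194) = 306838048/23 ≈ 1.3341e+7)
-w = -1*306838048/23 = -306838048/23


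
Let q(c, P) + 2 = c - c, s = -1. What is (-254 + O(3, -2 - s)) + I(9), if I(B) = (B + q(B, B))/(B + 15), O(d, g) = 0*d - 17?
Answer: -6497/24 ≈ -270.71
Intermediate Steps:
q(c, P) = -2 (q(c, P) = -2 + (c - c) = -2 + 0 = -2)
O(d, g) = -17 (O(d, g) = 0 - 17 = -17)
I(B) = (-2 + B)/(15 + B) (I(B) = (B - 2)/(B + 15) = (-2 + B)/(15 + B))
(-254 + O(3, -2 - s)) + I(9) = (-254 - 17) + (-2 + 9)/(15 + 9) = -271 + 7/24 = -6497/24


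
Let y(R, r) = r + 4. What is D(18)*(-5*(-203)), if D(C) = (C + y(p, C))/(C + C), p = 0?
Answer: 10150/9 ≈ 1127.8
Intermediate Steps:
y(R, r) = 4 + r
D(C) = (4 + 2*C)/(2*C) (D(C) = (C + (4 + C))/(C + C) = (4 + 2*C)/((2*C)) = (4 + 2*C)*(1/(2*C)) = (4 + 2*C)/(2*C))
D(18)*(-5*(-203)) = ((2 + 18)/18)*(-5*(-203)) = ((1/18)*20)*1015 = (10/9)*1015 = 10150/9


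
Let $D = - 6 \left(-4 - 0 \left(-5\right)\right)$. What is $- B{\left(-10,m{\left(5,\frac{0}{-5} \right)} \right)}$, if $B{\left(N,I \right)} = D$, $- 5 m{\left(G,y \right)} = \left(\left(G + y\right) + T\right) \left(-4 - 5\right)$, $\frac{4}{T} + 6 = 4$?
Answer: $-24$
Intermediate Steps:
$T = -2$ ($T = \frac{4}{-6 + 4} = \frac{4}{-2} = 4 \left(- \frac{1}{2}\right) = -2$)
$D = 24$ ($D = - 6 \left(-4 - 0\right) = - 6 \left(-4 + 0\right) = \left(-6\right) \left(-4\right) = 24$)
$m{\left(G,y \right)} = - \frac{18}{5} + \frac{9 G}{5} + \frac{9 y}{5}$ ($m{\left(G,y \right)} = - \frac{\left(\left(G + y\right) - 2\right) \left(-4 - 5\right)}{5} = - \frac{\left(-2 + G + y\right) \left(-9\right)}{5} = - \frac{18 - 9 G - 9 y}{5} = - \frac{18}{5} + \frac{9 G}{5} + \frac{9 y}{5}$)
$B{\left(N,I \right)} = 24$
$- B{\left(-10,m{\left(5,\frac{0}{-5} \right)} \right)} = \left(-1\right) 24 = -24$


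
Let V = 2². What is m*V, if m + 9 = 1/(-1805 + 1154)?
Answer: -23440/651 ≈ -36.006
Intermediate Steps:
V = 4
m = -5860/651 (m = -9 + 1/(-1805 + 1154) = -9 + 1/(-651) = -9 - 1/651 = -5860/651 ≈ -9.0015)
m*V = -5860/651*4 = -23440/651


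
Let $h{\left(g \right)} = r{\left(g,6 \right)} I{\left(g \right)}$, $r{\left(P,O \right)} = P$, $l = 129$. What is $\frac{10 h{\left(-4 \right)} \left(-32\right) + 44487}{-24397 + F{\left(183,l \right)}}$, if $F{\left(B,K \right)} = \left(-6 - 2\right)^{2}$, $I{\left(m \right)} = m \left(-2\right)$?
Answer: $- \frac{54727}{24333} \approx -2.2491$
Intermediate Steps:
$I{\left(m \right)} = - 2 m$
$F{\left(B,K \right)} = 64$ ($F{\left(B,K \right)} = \left(-8\right)^{2} = 64$)
$h{\left(g \right)} = - 2 g^{2}$ ($h{\left(g \right)} = g \left(- 2 g\right) = - 2 g^{2}$)
$\frac{10 h{\left(-4 \right)} \left(-32\right) + 44487}{-24397 + F{\left(183,l \right)}} = \frac{10 \left(- 2 \left(-4\right)^{2}\right) \left(-32\right) + 44487}{-24397 + 64} = \frac{10 \left(\left(-2\right) 16\right) \left(-32\right) + 44487}{-24333} = \left(10 \left(-32\right) \left(-32\right) + 44487\right) \left(- \frac{1}{24333}\right) = \left(\left(-320\right) \left(-32\right) + 44487\right) \left(- \frac{1}{24333}\right) = \left(10240 + 44487\right) \left(- \frac{1}{24333}\right) = 54727 \left(- \frac{1}{24333}\right) = - \frac{54727}{24333}$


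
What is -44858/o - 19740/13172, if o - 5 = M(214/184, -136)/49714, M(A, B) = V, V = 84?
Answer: -524632116629/58486973 ≈ -8970.1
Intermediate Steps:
M(A, B) = 84
o = 17761/3551 (o = 5 + 84/49714 = 5 + 84*(1/49714) = 5 + 6/3551 = 17761/3551 ≈ 5.0017)
-44858/o - 19740/13172 = -44858/17761/3551 - 19740/13172 = -44858*3551/17761 - 19740*1/13172 = -159290758/17761 - 4935/3293 = -524632116629/58486973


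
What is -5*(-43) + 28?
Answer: 243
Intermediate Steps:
-5*(-43) + 28 = 215 + 28 = 243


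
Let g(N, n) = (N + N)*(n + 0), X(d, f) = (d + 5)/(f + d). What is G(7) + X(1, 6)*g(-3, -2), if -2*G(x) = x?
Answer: 95/14 ≈ 6.7857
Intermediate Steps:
X(d, f) = (5 + d)/(d + f)
G(x) = -x/2
g(N, n) = 2*N*n (g(N, n) = (2*N)*n = 2*N*n)
G(7) + X(1, 6)*g(-3, -2) = -½*7 + ((5 + 1)/(1 + 6))*(2*(-3)*(-2)) = -7/2 + (6/7)*12 = -7/2 + 72/7 = 95/14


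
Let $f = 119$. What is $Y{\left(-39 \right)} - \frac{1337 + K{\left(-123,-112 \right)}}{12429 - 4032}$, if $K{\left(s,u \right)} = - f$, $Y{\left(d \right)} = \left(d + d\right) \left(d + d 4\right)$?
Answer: $\frac{42572384}{2799} \approx 15210.0$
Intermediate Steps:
$Y{\left(d \right)} = 10 d^{2}$ ($Y{\left(d \right)} = 2 d \left(d + 4 d\right) = 2 d 5 d = 10 d^{2}$)
$K{\left(s,u \right)} = -119$ ($K{\left(s,u \right)} = \left(-1\right) 119 = -119$)
$Y{\left(-39 \right)} - \frac{1337 + K{\left(-123,-112 \right)}}{12429 - 4032} = 10 \left(-39\right)^{2} - \frac{1337 - 119}{12429 - 4032} = 10 \cdot 1521 - \frac{1218}{8397} = 15210 - 1218 \cdot \frac{1}{8397} = 15210 - \frac{406}{2799} = \frac{42572384}{2799}$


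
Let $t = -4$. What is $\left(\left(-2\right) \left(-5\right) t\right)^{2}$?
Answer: $1600$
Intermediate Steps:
$\left(\left(-2\right) \left(-5\right) t\right)^{2} = \left(\left(-2\right) \left(-5\right) \left(-4\right)\right)^{2} = \left(10 \left(-4\right)\right)^{2} = \left(-40\right)^{2} = 1600$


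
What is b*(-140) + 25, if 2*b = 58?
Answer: -4035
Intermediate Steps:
b = 29 (b = (½)*58 = 29)
b*(-140) + 25 = 29*(-140) + 25 = -4060 + 25 = -4035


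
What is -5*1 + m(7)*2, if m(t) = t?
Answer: 9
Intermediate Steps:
-5*1 + m(7)*2 = -5*1 + 7*2 = -5 + 14 = 9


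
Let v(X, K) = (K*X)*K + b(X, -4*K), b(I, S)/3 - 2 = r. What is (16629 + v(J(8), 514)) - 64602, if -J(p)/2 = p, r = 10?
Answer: -4275073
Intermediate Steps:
J(p) = -2*p
b(I, S) = 36 (b(I, S) = 6 + 3*10 = 6 + 30 = 36)
v(X, K) = 36 + X*K² (v(X, K) = (K*X)*K + 36 = X*K² + 36 = 36 + X*K²)
(16629 + v(J(8), 514)) - 64602 = (16629 + (36 - 2*8*514²)) - 64602 = (16629 + (36 - 16*264196)) - 64602 = (16629 + (36 - 4227136)) - 64602 = (16629 - 4227100) - 64602 = -4210471 - 64602 = -4275073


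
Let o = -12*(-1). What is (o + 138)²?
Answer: 22500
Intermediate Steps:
o = 12 (o = -1*(-12) = 12)
(o + 138)² = (12 + 138)² = 150² = 22500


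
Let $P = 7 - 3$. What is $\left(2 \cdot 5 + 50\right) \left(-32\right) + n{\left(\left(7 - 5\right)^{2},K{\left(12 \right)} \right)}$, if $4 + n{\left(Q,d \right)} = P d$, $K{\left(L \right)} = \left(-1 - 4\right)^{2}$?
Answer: $-1824$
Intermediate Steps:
$P = 4$ ($P = 7 - 3 = 4$)
$K{\left(L \right)} = 25$ ($K{\left(L \right)} = \left(-5\right)^{2} = 25$)
$n{\left(Q,d \right)} = -4 + 4 d$
$\left(2 \cdot 5 + 50\right) \left(-32\right) + n{\left(\left(7 - 5\right)^{2},K{\left(12 \right)} \right)} = \left(2 \cdot 5 + 50\right) \left(-32\right) + \left(-4 + 4 \cdot 25\right) = \left(10 + 50\right) \left(-32\right) + \left(-4 + 100\right) = 60 \left(-32\right) + 96 = -1920 + 96 = -1824$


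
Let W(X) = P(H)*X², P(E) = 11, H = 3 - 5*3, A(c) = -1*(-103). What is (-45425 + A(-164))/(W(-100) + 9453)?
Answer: -45322/119453 ≈ -0.37941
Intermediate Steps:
A(c) = 103
H = -12 (H = 3 - 15 = -12)
W(X) = 11*X²
(-45425 + A(-164))/(W(-100) + 9453) = (-45425 + 103)/(11*(-100)² + 9453) = -45322/(11*10000 + 9453) = -45322/(110000 + 9453) = -45322/119453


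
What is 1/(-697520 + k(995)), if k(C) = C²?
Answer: 1/292505 ≈ 3.4187e-6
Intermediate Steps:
1/(-697520 + k(995)) = 1/(-697520 + 995²) = 1/(-697520 + 990025) = 1/292505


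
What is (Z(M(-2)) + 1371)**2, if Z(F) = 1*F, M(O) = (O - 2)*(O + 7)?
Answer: 1825201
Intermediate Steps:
M(O) = (-2 + O)*(7 + O)
Z(F) = F
(Z(M(-2)) + 1371)**2 = ((-14 + (-2)**2 + 5*(-2)) + 1371)**2 = ((-14 + 4 - 10) + 1371)**2 = (-20 + 1371)**2 = 1351**2 = 1825201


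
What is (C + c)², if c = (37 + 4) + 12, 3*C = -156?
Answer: 1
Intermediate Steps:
C = -52 (C = (⅓)*(-156) = -52)
c = 53 (c = 41 + 12 = 53)
(C + c)² = (-52 + 53)² = 1² = 1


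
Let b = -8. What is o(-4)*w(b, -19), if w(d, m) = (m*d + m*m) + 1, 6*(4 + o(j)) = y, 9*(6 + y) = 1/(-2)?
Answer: -139037/54 ≈ -2574.8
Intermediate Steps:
y = -109/18 (y = -6 + (⅑)/(-2) = -6 + (⅑)*(-½) = -6 - 1/18 = -109/18 ≈ -6.0556)
o(j) = -541/108 (o(j) = -4 + (⅙)*(-109/18) = -4 - 109/108 = -541/108)
w(d, m) = 1 + m² + d*m (w(d, m) = (d*m + m²) + 1 = (m² + d*m) + 1 = 1 + m² + d*m)
o(-4)*w(b, -19) = -541*(1 + (-19)² - 8*(-19))/108 = -541*(1 + 361 + 152)/108 = -541/108*514 = -139037/54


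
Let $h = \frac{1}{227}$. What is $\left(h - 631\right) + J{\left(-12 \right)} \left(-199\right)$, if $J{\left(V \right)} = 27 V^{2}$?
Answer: $- \frac{175775860}{227} \approx -7.7434 \cdot 10^{5}$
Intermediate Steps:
$h = \frac{1}{227} \approx 0.0044053$
$\left(h - 631\right) + J{\left(-12 \right)} \left(-199\right) = \left(\frac{1}{227} - 631\right) + 27 \left(-12\right)^{2} \left(-199\right) = \left(\frac{1}{227} - 631\right) + 27 \cdot 144 \left(-199\right) = - \frac{143236}{227} + 3888 \left(-199\right) = - \frac{143236}{227} - 773712 = - \frac{175775860}{227}$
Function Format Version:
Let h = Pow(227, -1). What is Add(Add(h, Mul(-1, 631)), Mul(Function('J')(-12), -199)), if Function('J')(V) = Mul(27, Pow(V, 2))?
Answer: Rational(-175775860, 227) ≈ -7.7434e+5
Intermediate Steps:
h = Rational(1, 227) ≈ 0.0044053
Add(Add(h, Mul(-1, 631)), Mul(Function('J')(-12), -199)) = Add(Add(Rational(1, 227), Mul(-1, 631)), Mul(Mul(27, Pow(-12, 2)), -199)) = Add(Add(Rational(1, 227), -631), Mul(Mul(27, 144), -199)) = Add(Rational(-143236, 227), Mul(3888, -199)) = Add(Rational(-143236, 227), -773712) = Rational(-175775860, 227)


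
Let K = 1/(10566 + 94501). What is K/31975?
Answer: 1/3359517325 ≈ 2.9766e-10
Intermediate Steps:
K = 1/105067 ≈ 9.5177e-6
K/31975 = (1/105067)/31975 = (1/105067)*(1/31975) = 1/3359517325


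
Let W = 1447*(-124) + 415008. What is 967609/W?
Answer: 967609/235580 ≈ 4.1073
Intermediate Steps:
W = 235580 (W = -179428 + 415008 = 235580)
967609/W = 967609/235580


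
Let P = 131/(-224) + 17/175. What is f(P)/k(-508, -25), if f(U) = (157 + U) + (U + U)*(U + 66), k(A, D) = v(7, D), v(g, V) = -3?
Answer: -1452193961/47040000 ≈ -30.871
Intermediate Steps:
k(A, D) = -3
P = -2731/5600 (P = 131*(-1/224) + 17*(1/175) = -131/224 + 17/175 = -2731/5600 ≈ -0.48768)
f(U) = 157 + U + 2*U*(66 + U) (f(U) = (157 + U) + (2*U)*(66 + U) = (157 + U) + 2*U*(66 + U) = 157 + U + 2*U*(66 + U))
f(P)/k(-508, -25) = (157 + 2*(-2731/5600)² + 133*(-2731/5600))/(-3) = (157 + 2*(7458361/31360000) - 51889/800)*(-⅓) = (157 + 7458361/15680000 - 51889/800)*(-⅓) = (1452193961/15680000)*(-⅓) = -1452193961/47040000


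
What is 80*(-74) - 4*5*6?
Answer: -6040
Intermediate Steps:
80*(-74) - 4*5*6 = -5920 - 20*6 = -5920 - 120 = -6040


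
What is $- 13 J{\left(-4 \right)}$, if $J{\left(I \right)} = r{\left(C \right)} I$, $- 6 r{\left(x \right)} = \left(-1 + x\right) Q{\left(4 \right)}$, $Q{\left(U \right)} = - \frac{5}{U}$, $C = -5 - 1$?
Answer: $- \frac{455}{6} \approx -75.833$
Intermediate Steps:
$C = -6$ ($C = -5 - 1 = -6$)
$r{\left(x \right)} = - \frac{5}{24} + \frac{5 x}{24}$ ($r{\left(x \right)} = - \frac{\left(-1 + x\right) \left(- \frac{5}{4}\right)}{6} = - \frac{\frac{5}{4} - \frac{5 x}{4}}{6} = - \frac{5}{24} + \frac{5 x}{24}$)
$J{\left(I \right)} = - \frac{35 I}{24}$ ($J{\left(I \right)} = \left(- \frac{5}{24} + \frac{5}{24} \left(-6\right)\right) I = \left(- \frac{5}{24} - \frac{5}{4}\right) I = - \frac{35 I}{24}$)
$- 13 J{\left(-4 \right)} = - 13 \left(\left(- \frac{35}{24}\right) \left(-4\right)\right) = \left(-13\right) \frac{35}{6} = - \frac{455}{6}$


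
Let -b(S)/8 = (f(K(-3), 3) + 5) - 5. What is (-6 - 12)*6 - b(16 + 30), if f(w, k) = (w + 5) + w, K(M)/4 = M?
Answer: -260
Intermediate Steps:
K(M) = 4*M
f(w, k) = 5 + 2*w (f(w, k) = (5 + w) + w = 5 + 2*w)
b(S) = 152 (b(S) = -8*(((5 + 2*(4*(-3))) + 5) - 5) = -8*(((5 + 2*(-12)) + 5) - 5) = -8*(((5 - 24) + 5) - 5) = -8*((-19 + 5) - 5) = -8*(-14 - 5) = -8*(-19) = 152)
(-6 - 12)*6 - b(16 + 30) = (-6 - 12)*6 - 1*152 = -18*6 - 152 = -108 - 152 = -260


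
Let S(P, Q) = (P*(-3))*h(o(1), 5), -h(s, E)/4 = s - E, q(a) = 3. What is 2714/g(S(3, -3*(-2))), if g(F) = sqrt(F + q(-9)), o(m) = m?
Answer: -2714*I*sqrt(141)/141 ≈ -228.56*I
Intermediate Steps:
h(s, E) = -4*s + 4*E (h(s, E) = -4*(s - E) = -4*s + 4*E)
S(P, Q) = -48*P (S(P, Q) = (P*(-3))*(-4*1 + 4*5) = (-3*P)*(-4 + 20) = -3*P*16 = -48*P)
g(F) = sqrt(3 + F) (g(F) = sqrt(F + 3) = sqrt(3 + F))
2714/g(S(3, -3*(-2))) = 2714/(sqrt(3 - 48*3)) = 2714/(sqrt(3 - 144)) = 2714/(sqrt(-141)) = 2714/((I*sqrt(141))) = 2714*(-I*sqrt(141)/141) = -2714*I*sqrt(141)/141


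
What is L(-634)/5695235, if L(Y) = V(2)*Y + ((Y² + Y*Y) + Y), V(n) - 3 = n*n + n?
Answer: 797572/5695235 ≈ 0.14004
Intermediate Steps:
V(n) = 3 + n + n² (V(n) = 3 + (n*n + n) = 3 + (n² + n) = 3 + (n + n²) = 3 + n + n²)
L(Y) = 2*Y² + 10*Y (L(Y) = (3 + 2 + 2²)*Y + ((Y² + Y*Y) + Y) = (3 + 2 + 4)*Y + ((Y² + Y²) + Y) = 9*Y + (2*Y² + Y) = 9*Y + (Y + 2*Y²) = 2*Y² + 10*Y)
L(-634)/5695235 = (2*(-634)*(5 - 634))/5695235 = (2*(-634)*(-629))*(1/5695235) = 797572*(1/5695235) = 797572/5695235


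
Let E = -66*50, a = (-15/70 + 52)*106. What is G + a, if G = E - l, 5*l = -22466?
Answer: 233887/35 ≈ 6682.5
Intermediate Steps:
a = 38425/7 (a = (-15*1/70 + 52)*106 = (-3/14 + 52)*106 = (725/14)*106 = 38425/7 ≈ 5489.3)
E = -3300
l = -22466/5 (l = (⅕)*(-22466) = -22466/5 ≈ -4493.2)
G = 5966/5 (G = -3300 - 1*(-22466/5) = -3300 + 22466/5 = 5966/5 ≈ 1193.2)
G + a = 5966/5 + 38425/7 = 233887/35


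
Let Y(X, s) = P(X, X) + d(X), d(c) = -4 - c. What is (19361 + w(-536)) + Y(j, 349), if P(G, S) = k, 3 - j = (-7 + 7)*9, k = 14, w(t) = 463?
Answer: 19831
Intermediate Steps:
j = 3 (j = 3 - (-7 + 7)*9 = 3 - 0*9 = 3 - 1*0 = 3 + 0 = 3)
P(G, S) = 14
Y(X, s) = 10 - X (Y(X, s) = 14 + (-4 - X) = 10 - X)
(19361 + w(-536)) + Y(j, 349) = (19361 + 463) + (10 - 1*3) = 19824 + (10 - 3) = 19824 + 7 = 19831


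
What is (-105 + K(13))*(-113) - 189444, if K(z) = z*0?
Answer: -177579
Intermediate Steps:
K(z) = 0
(-105 + K(13))*(-113) - 189444 = (-105 + 0)*(-113) - 189444 = -105*(-113) - 189444 = 11865 - 189444 = -177579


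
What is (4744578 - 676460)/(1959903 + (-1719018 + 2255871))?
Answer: 2034059/1248378 ≈ 1.6294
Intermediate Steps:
(4744578 - 676460)/(1959903 + (-1719018 + 2255871)) = 4068118/(1959903 + 536853) = 4068118/2496756 = 4068118*(1/2496756) = 2034059/1248378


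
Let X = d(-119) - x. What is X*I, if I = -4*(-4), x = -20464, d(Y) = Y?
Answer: 325520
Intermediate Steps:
I = 16
X = 20345 (X = -119 - 1*(-20464) = -119 + 20464 = 20345)
X*I = 20345*16 = 325520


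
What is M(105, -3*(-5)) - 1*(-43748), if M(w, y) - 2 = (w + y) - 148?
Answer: 43722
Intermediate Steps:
M(w, y) = -146 + w + y (M(w, y) = 2 + ((w + y) - 148) = 2 + (-148 + w + y) = -146 + w + y)
M(105, -3*(-5)) - 1*(-43748) = (-146 + 105 - 3*(-5)) - 1*(-43748) = (-146 + 105 + 15) + 43748 = -26 + 43748 = 43722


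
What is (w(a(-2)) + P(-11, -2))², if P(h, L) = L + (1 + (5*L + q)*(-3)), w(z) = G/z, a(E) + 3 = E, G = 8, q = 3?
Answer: 8464/25 ≈ 338.56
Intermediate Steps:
a(E) = -3 + E
w(z) = 8/z
P(h, L) = -8 - 14*L (P(h, L) = L + (1 + (5*L + 3)*(-3)) = L + (1 + (3 + 5*L)*(-3)) = L + (1 + (-9 - 15*L)) = L + (-8 - 15*L) = -8 - 14*L)
(w(a(-2)) + P(-11, -2))² = (8/(-3 - 2) + (-8 - 14*(-2)))² = (8/(-5) + (-8 + 28))² = (8*(-⅕) + 20)² = (-8/5 + 20)² = (92/5)² = 8464/25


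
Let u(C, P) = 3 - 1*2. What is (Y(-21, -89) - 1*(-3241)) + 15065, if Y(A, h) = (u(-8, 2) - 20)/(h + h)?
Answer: 3258487/178 ≈ 18306.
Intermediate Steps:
u(C, P) = 1 (u(C, P) = 3 - 2 = 1)
Y(A, h) = -19/(2*h) (Y(A, h) = (1 - 20)/(h + h) = -19*1/(2*h) = -19/(2*h))
(Y(-21, -89) - 1*(-3241)) + 15065 = (-19/2/(-89) - 1*(-3241)) + 15065 = (-19/2*(-1/89) + 3241) + 15065 = (19/178 + 3241) + 15065 = 576917/178 + 15065 = 3258487/178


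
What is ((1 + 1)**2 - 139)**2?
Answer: 18225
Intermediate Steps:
((1 + 1)**2 - 139)**2 = (2**2 - 139)**2 = (4 - 139)**2 = (-135)**2 = 18225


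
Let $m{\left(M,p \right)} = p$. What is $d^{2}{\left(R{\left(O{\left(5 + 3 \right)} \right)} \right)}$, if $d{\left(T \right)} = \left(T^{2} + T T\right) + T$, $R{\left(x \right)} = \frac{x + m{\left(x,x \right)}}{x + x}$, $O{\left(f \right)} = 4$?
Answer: $9$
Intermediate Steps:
$R{\left(x \right)} = 1$ ($R{\left(x \right)} = \frac{x + x}{x + x} = \frac{2 x}{2 x} = 2 x \frac{1}{2 x} = 1$)
$d{\left(T \right)} = T + 2 T^{2}$ ($d{\left(T \right)} = \left(T^{2} + T^{2}\right) + T = 2 T^{2} + T = T + 2 T^{2}$)
$d^{2}{\left(R{\left(O{\left(5 + 3 \right)} \right)} \right)} = \left(1 \left(1 + 2 \cdot 1\right)\right)^{2} = \left(1 \left(1 + 2\right)\right)^{2} = \left(1 \cdot 3\right)^{2} = 3^{2} = 9$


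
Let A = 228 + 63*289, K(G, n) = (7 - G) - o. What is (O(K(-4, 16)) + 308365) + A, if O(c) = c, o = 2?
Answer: 326809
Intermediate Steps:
K(G, n) = 5 - G (K(G, n) = (7 - G) - 1*2 = (7 - G) - 2 = 5 - G)
A = 18435 (A = 228 + 18207 = 18435)
(O(K(-4, 16)) + 308365) + A = ((5 - 1*(-4)) + 308365) + 18435 = ((5 + 4) + 308365) + 18435 = (9 + 308365) + 18435 = 308374 + 18435 = 326809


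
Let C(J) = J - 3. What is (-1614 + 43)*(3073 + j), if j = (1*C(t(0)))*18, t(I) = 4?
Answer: -4855961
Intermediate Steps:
C(J) = -3 + J
j = 18 (j = (1*(-3 + 4))*18 = (1*1)*18 = 1*18 = 18)
(-1614 + 43)*(3073 + j) = (-1614 + 43)*(3073 + 18) = -1571*3091 = -4855961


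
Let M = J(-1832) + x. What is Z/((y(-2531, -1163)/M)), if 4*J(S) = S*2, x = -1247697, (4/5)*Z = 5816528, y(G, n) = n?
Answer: 9078240594580/1163 ≈ 7.8059e+9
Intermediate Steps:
Z = 7270660 (Z = (5/4)*5816528 = 7270660)
J(S) = S/2 (J(S) = (S*2)/4 = (2*S)/4 = S/2)
M = -1248613 (M = (1/2)*(-1832) - 1247697 = -916 - 1247697 = -1248613)
Z/((y(-2531, -1163)/M)) = 7270660/((-1163/(-1248613))) = 7270660/((-1163*(-1/1248613))) = 7270660/(1163/1248613) = 7270660*(1248613/1163) = 9078240594580/1163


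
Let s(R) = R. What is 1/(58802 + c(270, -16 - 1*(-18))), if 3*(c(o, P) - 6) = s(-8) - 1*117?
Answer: 3/176299 ≈ 1.7017e-5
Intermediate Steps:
c(o, P) = -107/3 (c(o, P) = 6 + (-8 - 1*117)/3 = 6 + (-8 - 117)/3 = 6 + (⅓)*(-125) = 6 - 125/3 = -107/3)
1/(58802 + c(270, -16 - 1*(-18))) = 1/(58802 - 107/3) = 1/(176299/3) = 3/176299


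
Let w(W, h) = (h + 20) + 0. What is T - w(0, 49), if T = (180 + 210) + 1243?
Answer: 1564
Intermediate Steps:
w(W, h) = 20 + h (w(W, h) = (20 + h) + 0 = 20 + h)
T = 1633 (T = 390 + 1243 = 1633)
T - w(0, 49) = 1633 - (20 + 49) = 1633 - 1*69 = 1633 - 69 = 1564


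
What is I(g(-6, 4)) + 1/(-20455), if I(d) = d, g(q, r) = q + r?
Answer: -40911/20455 ≈ -2.0000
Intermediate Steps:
I(g(-6, 4)) + 1/(-20455) = (-6 + 4) + 1/(-20455) = -2 - 1/20455 = -40911/20455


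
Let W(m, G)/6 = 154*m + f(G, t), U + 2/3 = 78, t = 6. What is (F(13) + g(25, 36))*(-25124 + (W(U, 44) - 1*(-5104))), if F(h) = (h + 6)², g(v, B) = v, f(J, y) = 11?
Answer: 19879772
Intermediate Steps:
F(h) = (6 + h)²
U = 232/3 (U = -⅔ + 78 = 232/3 ≈ 77.333)
W(m, G) = 66 + 924*m (W(m, G) = 6*(154*m + 11) = 6*(11 + 154*m) = 66 + 924*m)
(F(13) + g(25, 36))*(-25124 + (W(U, 44) - 1*(-5104))) = ((6 + 13)² + 25)*(-25124 + ((66 + 924*(232/3)) - 1*(-5104))) = (19² + 25)*(-25124 + ((66 + 71456) + 5104)) = (361 + 25)*(-25124 + (71522 + 5104)) = 386*(-25124 + 76626) = 386*51502 = 19879772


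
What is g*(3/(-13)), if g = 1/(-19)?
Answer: 3/247 ≈ 0.012146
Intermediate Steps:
g = -1/19 ≈ -0.052632
g*(3/(-13)) = -3/(19*(-13)) = -3*(-1)/(19*13) = -1/19*(-3/13) = 3/247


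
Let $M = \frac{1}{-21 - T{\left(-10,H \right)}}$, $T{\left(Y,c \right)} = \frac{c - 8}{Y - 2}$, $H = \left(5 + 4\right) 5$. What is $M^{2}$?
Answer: $\frac{144}{46225} \approx 0.0031152$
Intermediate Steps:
$H = 45$ ($H = 9 \cdot 5 = 45$)
$T{\left(Y,c \right)} = \frac{-8 + c}{-2 + Y}$
$M = - \frac{12}{215}$ ($M = \frac{1}{-21 - \frac{-8 + 45}{-2 - 10}} = \frac{1}{-21 - \frac{1}{-12} \cdot 37} = \frac{1}{-21 - \left(- \frac{1}{12}\right) 37} = \frac{1}{-21 - - \frac{37}{12}} = \frac{1}{-21 + \frac{37}{12}} = \frac{1}{- \frac{215}{12}} = - \frac{12}{215} \approx -0.055814$)
$M^{2} = \left(- \frac{12}{215}\right)^{2} = \frac{144}{46225}$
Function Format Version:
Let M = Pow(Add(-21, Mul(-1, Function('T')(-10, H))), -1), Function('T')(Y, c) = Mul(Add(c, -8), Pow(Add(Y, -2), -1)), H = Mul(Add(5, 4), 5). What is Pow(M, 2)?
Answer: Rational(144, 46225) ≈ 0.0031152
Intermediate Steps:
H = 45 (H = Mul(9, 5) = 45)
Function('T')(Y, c) = Mul(Pow(Add(-2, Y), -1), Add(-8, c)) (Function('T')(Y, c) = Mul(Add(-8, c), Pow(Add(-2, Y), -1)) = Mul(Pow(Add(-2, Y), -1), Add(-8, c)))
M = Rational(-12, 215) (M = Pow(Add(-21, Mul(-1, Mul(Pow(Add(-2, -10), -1), Add(-8, 45)))), -1) = Pow(Add(-21, Mul(-1, Mul(Pow(-12, -1), 37))), -1) = Pow(Add(-21, Mul(-1, Mul(Rational(-1, 12), 37))), -1) = Pow(Add(-21, Mul(-1, Rational(-37, 12))), -1) = Pow(Add(-21, Rational(37, 12)), -1) = Pow(Rational(-215, 12), -1) = Rational(-12, 215) ≈ -0.055814)
Pow(M, 2) = Pow(Rational(-12, 215), 2) = Rational(144, 46225)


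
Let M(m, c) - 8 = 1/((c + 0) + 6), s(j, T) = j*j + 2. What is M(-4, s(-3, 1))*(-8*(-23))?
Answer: 25208/17 ≈ 1482.8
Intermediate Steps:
s(j, T) = 2 + j² (s(j, T) = j² + 2 = 2 + j²)
M(m, c) = 8 + 1/(6 + c) (M(m, c) = 8 + 1/((c + 0) + 6) = 8 + 1/(c + 6) = 8 + 1/(6 + c))
M(-4, s(-3, 1))*(-8*(-23)) = ((49 + 8*(2 + (-3)²))/(6 + (2 + (-3)²)))*(-8*(-23)) = ((49 + 8*(2 + 9))/(6 + (2 + 9)))*184 = ((49 + 8*11)/(6 + 11))*184 = ((49 + 88)/17)*184 = ((1/17)*137)*184 = (137/17)*184 = 25208/17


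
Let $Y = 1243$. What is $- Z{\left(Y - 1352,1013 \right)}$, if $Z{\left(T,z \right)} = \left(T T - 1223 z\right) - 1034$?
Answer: $1228052$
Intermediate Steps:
$Z{\left(T,z \right)} = -1034 + T^{2} - 1223 z$ ($Z{\left(T,z \right)} = \left(T^{2} - 1223 z\right) - 1034 = -1034 + T^{2} - 1223 z$)
$- Z{\left(Y - 1352,1013 \right)} = - (-1034 + \left(1243 - 1352\right)^{2} - 1238899) = - (-1034 + \left(-109\right)^{2} - 1238899) = - (-1034 + 11881 - 1238899) = \left(-1\right) \left(-1228052\right) = 1228052$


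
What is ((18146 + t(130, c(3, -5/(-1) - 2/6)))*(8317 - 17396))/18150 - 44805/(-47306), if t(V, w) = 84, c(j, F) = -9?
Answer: -782881089127/85860390 ≈ -9118.1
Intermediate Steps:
((18146 + t(130, c(3, -5/(-1) - 2/6)))*(8317 - 17396))/18150 - 44805/(-47306) = ((18146 + 84)*(8317 - 17396))/18150 - 44805/(-47306) = (18230*(-9079))*(1/18150) - 44805*(-1/47306) = -165510170*1/18150 + 44805/47306 = -16551017/1815 + 44805/47306 = -782881089127/85860390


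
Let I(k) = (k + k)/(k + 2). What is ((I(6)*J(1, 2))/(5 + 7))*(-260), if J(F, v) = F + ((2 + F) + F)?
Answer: -325/2 ≈ -162.50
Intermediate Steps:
I(k) = 2*k/(2 + k) (I(k) = (2*k)/(2 + k) = 2*k/(2 + k))
J(F, v) = 2 + 3*F (J(F, v) = F + (2 + 2*F) = 2 + 3*F)
((I(6)*J(1, 2))/(5 + 7))*(-260) = (((2*6/(2 + 6))*(2 + 3*1))/(5 + 7))*(-260) = (((2*6/8)*(2 + 3))/12)*(-260) = (((2*6*(⅛))*5)*(1/12))*(-260) = (((3/2)*5)*(1/12))*(-260) = ((15/2)*(1/12))*(-260) = (5/8)*(-260) = -325/2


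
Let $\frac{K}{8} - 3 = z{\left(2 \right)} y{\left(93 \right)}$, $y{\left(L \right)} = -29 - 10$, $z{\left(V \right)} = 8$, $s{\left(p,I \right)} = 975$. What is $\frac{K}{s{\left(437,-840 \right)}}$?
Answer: $- \frac{824}{325} \approx -2.5354$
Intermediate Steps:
$y{\left(L \right)} = -39$ ($y{\left(L \right)} = -29 - 10 = -39$)
$K = -2472$ ($K = 24 + 8 \cdot 8 \left(-39\right) = 24 + 8 \left(-312\right) = 24 - 2496 = -2472$)
$\frac{K}{s{\left(437,-840 \right)}} = - \frac{2472}{975} = \left(-2472\right) \frac{1}{975} = - \frac{824}{325}$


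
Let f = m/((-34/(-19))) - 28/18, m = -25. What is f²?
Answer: 22572001/93636 ≈ 241.06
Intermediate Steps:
f = -4751/306 (f = -25/((-34/(-19))) - 28/18 = -25/((-34*(-1/19))) - 28*1/18 = -25/34/19 - 14/9 = -25*19/34 - 14/9 = -475/34 - 14/9 = -4751/306 ≈ -15.526)
f² = (-4751/306)² = 22572001/93636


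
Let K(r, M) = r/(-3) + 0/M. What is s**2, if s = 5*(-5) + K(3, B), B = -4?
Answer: 676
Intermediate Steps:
K(r, M) = -r/3 (K(r, M) = r*(-1/3) + 0 = -r/3 + 0 = -r/3)
s = -26 (s = 5*(-5) - 1/3*3 = -25 - 1 = -26)
s**2 = (-26)**2 = 676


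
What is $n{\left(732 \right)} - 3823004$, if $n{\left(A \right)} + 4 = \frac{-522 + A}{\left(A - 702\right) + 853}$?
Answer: $- \frac{3375715854}{883} \approx -3.823 \cdot 10^{6}$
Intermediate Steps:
$n{\left(A \right)} = -4 + \frac{-522 + A}{151 + A}$ ($n{\left(A \right)} = -4 + \frac{-522 + A}{\left(A - 702\right) + 853} = -4 + \frac{-522 + A}{\left(-702 + A\right) + 853} = -4 + \frac{-522 + A}{151 + A}$)
$n{\left(732 \right)} - 3823004 = \frac{-1126 - 2196}{151 + 732} - 3823004 = \frac{-1126 - 2196}{883} - 3823004 = \frac{1}{883} \left(-3322\right) - 3823004 = - \frac{3322}{883} - 3823004 = - \frac{3375715854}{883}$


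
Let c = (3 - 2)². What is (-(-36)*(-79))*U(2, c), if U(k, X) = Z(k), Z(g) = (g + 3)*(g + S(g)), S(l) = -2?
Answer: 0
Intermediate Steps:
c = 1 (c = 1² = 1)
Z(g) = (-2 + g)*(3 + g) (Z(g) = (g + 3)*(g - 2) = (3 + g)*(-2 + g) = (-2 + g)*(3 + g))
U(k, X) = -6 + k + k²
(-(-36)*(-79))*U(2, c) = (-(-36)*(-79))*(-6 + 2 + 2²) = (-36*79)*(-6 + 2 + 4) = -2844*0 = 0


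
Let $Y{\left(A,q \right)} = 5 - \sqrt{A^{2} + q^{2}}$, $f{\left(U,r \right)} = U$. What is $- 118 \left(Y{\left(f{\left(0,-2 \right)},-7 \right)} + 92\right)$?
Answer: $-10620$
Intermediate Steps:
$- 118 \left(Y{\left(f{\left(0,-2 \right)},-7 \right)} + 92\right) = - 118 \left(\left(5 - \sqrt{0^{2} + \left(-7\right)^{2}}\right) + 92\right) = - 118 \left(\left(5 - \sqrt{0 + 49}\right) + 92\right) = - 118 \left(\left(5 - \sqrt{49}\right) + 92\right) = - 118 \left(\left(5 - 7\right) + 92\right) = - 118 \left(-2 + 92\right) = \left(-118\right) 90 = -10620$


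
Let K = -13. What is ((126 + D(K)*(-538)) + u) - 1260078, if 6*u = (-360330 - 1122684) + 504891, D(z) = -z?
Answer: -2859933/2 ≈ -1.4300e+6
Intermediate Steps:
u = -326041/2 (u = ((-360330 - 1122684) + 504891)/6 = (-1483014 + 504891)/6 = (1/6)*(-978123) = -326041/2 ≈ -1.6302e+5)
((126 + D(K)*(-538)) + u) - 1260078 = ((126 - 1*(-13)*(-538)) - 326041/2) - 1260078 = ((126 + 13*(-538)) - 326041/2) - 1260078 = ((126 - 6994) - 326041/2) - 1260078 = (-6868 - 326041/2) - 1260078 = -339777/2 - 1260078 = -2859933/2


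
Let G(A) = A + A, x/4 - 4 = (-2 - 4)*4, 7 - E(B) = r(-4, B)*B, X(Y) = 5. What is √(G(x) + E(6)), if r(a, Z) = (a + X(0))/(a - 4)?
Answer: I*√609/2 ≈ 12.339*I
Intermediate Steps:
r(a, Z) = (5 + a)/(-4 + a) (r(a, Z) = (a + 5)/(a - 4) = (5 + a)/(-4 + a))
E(B) = 7 + B/8 (E(B) = 7 - (5 - 4)/(-4 - 4)*B = 7 - 1/(-8)*B = 7 - (-⅛*1)*B = 7 - (-1)*B/8 = 7 + B/8)
x = -80 (x = 16 + 4*((-2 - 4)*4) = 16 + 4*(-6*4) = 16 + 4*(-24) = 16 - 96 = -80)
G(A) = 2*A
√(G(x) + E(6)) = √(2*(-80) + (7 + (⅛)*6)) = √(-160 + (7 + ¾)) = √(-160 + 31/4) = √(-609/4) = I*√609/2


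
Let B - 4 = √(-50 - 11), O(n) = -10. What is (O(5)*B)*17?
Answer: -680 - 170*I*√61 ≈ -680.0 - 1327.7*I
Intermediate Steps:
B = 4 + I*√61 (B = 4 + √(-50 - 11) = 4 + √(-61) = 4 + I*√61 ≈ 4.0 + 7.8102*I)
(O(5)*B)*17 = -10*(4 + I*√61)*17 = (-40 - 10*I*√61)*17 = -680 - 170*I*√61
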